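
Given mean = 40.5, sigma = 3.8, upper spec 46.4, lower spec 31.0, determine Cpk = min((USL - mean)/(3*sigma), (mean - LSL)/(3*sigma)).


Cpu = (46.4 - 40.5) / (3 * 3.8) = 0.52
Cpl = (40.5 - 31.0) / (3 * 3.8) = 0.83
Cpk = min(0.52, 0.83) = 0.52

0.52


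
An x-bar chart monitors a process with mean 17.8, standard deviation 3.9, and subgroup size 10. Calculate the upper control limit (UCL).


UCL = 17.8 + 3 * 3.9 / sqrt(10)

21.5


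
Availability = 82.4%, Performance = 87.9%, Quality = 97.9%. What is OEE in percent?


Formula: OEE = Availability * Performance * Quality / 10000
A * P = 82.4% * 87.9% / 100 = 72.43%
OEE = 72.43% * 97.9% / 100 = 70.9%

70.9%


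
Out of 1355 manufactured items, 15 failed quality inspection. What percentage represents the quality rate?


Formula: Quality Rate = Good Pieces / Total Pieces * 100
Good pieces = 1355 - 15 = 1340
QR = 1340 / 1355 * 100 = 98.9%

98.9%


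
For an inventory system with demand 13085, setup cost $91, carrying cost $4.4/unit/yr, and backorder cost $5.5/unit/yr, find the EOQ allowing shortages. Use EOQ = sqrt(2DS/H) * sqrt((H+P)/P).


Formula: EOQ* = sqrt(2DS/H) * sqrt((H+P)/P)
Base EOQ = sqrt(2*13085*91/4.4) = 735.69 units
Correction = sqrt((4.4+5.5)/5.5) = 1.34164
EOQ* = 735.69 * 1.34164 = 987.0 units

987.0 units


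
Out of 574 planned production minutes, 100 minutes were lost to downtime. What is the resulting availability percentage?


Formula: Availability = (Planned Time - Downtime) / Planned Time * 100
Uptime = 574 - 100 = 474 min
Availability = 474 / 574 * 100 = 82.6%

82.6%


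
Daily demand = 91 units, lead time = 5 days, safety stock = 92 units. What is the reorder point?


Formula: ROP = (Daily Demand * Lead Time) + Safety Stock
Demand during lead time = 91 * 5 = 455 units
ROP = 455 + 92 = 547 units

547 units


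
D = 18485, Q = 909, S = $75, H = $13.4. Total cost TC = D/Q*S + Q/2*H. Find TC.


TC = 18485/909 * 75 + 909/2 * 13.4

$7615.47


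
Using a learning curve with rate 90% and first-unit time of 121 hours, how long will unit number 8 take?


Formula: T_n = T_1 * (learning_rate)^(log2(n)) where learning_rate = rate/100
Doublings = log2(8) = 3
T_n = 121 * 0.9^3
T_n = 121 * 0.729 = 88.2 hours

88.2 hours


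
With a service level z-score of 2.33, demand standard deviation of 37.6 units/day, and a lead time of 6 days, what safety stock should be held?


Formula: SS = z * sigma_d * sqrt(LT)
sqrt(LT) = sqrt(6) = 2.4495
SS = 2.33 * 37.6 * 2.4495
SS = 214.6 units

214.6 units


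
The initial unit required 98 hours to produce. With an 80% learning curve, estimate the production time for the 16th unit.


Formula: T_n = T_1 * (learning_rate)^(log2(n)) where learning_rate = rate/100
Doublings = log2(16) = 4
T_n = 98 * 0.8^4
T_n = 98 * 0.4096 = 40.1 hours

40.1 hours


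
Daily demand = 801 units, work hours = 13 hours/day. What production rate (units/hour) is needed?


Formula: Production Rate = Daily Demand / Available Hours
Rate = 801 units/day / 13 hours/day
Rate = 61.6 units/hour

61.6 units/hour


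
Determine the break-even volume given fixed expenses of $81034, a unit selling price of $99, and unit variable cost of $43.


Formula: BEQ = Fixed Costs / (Price - Variable Cost)
Contribution margin = $99 - $43 = $56/unit
BEQ = ceil($81034 / $56/unit) = ceil(1447.04) = 1448 units

1448 units


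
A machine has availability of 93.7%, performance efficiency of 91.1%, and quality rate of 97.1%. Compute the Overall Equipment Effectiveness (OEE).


Formula: OEE = Availability * Performance * Quality / 10000
A * P = 93.7% * 91.1% / 100 = 85.36%
OEE = 85.36% * 97.1% / 100 = 82.9%

82.9%


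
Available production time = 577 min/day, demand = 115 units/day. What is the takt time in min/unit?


Formula: Takt Time = Available Production Time / Customer Demand
Takt = 577 min/day / 115 units/day
Takt = 5.02 min/unit

5.02 min/unit


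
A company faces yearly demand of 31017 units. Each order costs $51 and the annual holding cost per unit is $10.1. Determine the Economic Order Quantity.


Formula: EOQ = sqrt(2 * D * S / H)
Numerator: 2 * 31017 * 51 = 3163734
2DS/H = 3163734 / 10.1 = 313241.0
EOQ = sqrt(313241.0) = 559.7 units

559.7 units


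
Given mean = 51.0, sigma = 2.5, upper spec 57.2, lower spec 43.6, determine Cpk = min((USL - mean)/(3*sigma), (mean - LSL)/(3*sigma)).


Cpu = (57.2 - 51.0) / (3 * 2.5) = 0.83
Cpl = (51.0 - 43.6) / (3 * 2.5) = 0.99
Cpk = min(0.83, 0.99) = 0.83

0.83


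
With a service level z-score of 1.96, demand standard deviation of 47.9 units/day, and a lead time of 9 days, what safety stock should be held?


Formula: SS = z * sigma_d * sqrt(LT)
sqrt(LT) = sqrt(9) = 3.0
SS = 1.96 * 47.9 * 3.0
SS = 281.7 units

281.7 units


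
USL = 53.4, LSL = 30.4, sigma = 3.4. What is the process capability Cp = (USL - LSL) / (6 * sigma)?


Cp = (53.4 - 30.4) / (6 * 3.4)

1.13


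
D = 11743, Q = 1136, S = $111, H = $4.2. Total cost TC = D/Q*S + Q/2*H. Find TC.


TC = 11743/1136 * 111 + 1136/2 * 4.2

$3533.02


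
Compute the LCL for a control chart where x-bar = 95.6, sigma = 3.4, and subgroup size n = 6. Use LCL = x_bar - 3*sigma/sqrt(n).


LCL = 95.6 - 3 * 3.4 / sqrt(6)

91.44


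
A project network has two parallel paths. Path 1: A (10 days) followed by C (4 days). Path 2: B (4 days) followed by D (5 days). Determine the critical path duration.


Path 1 = 10 + 4 = 14 days
Path 2 = 4 + 5 = 9 days
Duration = max(14, 9) = 14 days

14 days


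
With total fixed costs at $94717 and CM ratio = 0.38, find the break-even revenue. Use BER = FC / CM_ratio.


Formula: BER = Fixed Costs / Contribution Margin Ratio
BER = $94717 / 0.38
BER = $249255.26 (to the nearest cent)

$249255.26


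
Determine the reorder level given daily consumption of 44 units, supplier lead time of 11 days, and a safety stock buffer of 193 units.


Formula: ROP = (Daily Demand * Lead Time) + Safety Stock
Demand during lead time = 44 * 11 = 484 units
ROP = 484 + 193 = 677 units

677 units


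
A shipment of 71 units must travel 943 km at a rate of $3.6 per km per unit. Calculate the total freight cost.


TC = dist * cost * units = 943 * 3.6 * 71 = $241030.80

$241030.80


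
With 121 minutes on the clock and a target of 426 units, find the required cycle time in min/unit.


Formula: CT = Available Time / Number of Units
CT = 121 min / 426 units
CT = 0.28 min/unit

0.28 min/unit


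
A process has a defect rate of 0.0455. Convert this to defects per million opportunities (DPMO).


DPMO = defect_rate * 1000000 = 0.0455 * 1000000

45500


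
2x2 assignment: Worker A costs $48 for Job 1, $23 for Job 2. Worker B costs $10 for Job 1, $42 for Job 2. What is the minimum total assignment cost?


Option 1: A->1 + B->2 = $48 + $42 = $90
Option 2: A->2 + B->1 = $23 + $10 = $33
Min cost = min($90, $33) = $33

$33


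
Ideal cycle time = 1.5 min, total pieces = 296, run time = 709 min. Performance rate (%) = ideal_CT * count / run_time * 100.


Formula: Performance = (Ideal CT * Total Count) / Run Time * 100
Ideal output time = 1.5 * 296 = 444.0 min
Performance = 444.0 / 709 * 100 = 62.6%

62.6%


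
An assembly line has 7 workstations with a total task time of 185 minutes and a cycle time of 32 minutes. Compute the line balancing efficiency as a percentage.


Formula: Efficiency = Sum of Task Times / (N_stations * CT) * 100
Total station capacity = 7 stations * 32 min = 224 min
Efficiency = 185 / 224 * 100 = 82.6%

82.6%


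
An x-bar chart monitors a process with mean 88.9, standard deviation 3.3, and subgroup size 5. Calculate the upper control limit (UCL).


UCL = 88.9 + 3 * 3.3 / sqrt(5)

93.33


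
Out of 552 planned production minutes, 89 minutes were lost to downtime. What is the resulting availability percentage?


Formula: Availability = (Planned Time - Downtime) / Planned Time * 100
Uptime = 552 - 89 = 463 min
Availability = 463 / 552 * 100 = 83.9%

83.9%


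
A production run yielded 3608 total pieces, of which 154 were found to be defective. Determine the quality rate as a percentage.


Formula: Quality Rate = Good Pieces / Total Pieces * 100
Good pieces = 3608 - 154 = 3454
QR = 3454 / 3608 * 100 = 95.7%

95.7%


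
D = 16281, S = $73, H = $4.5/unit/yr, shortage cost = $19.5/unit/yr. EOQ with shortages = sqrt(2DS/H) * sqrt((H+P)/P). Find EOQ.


Formula: EOQ* = sqrt(2DS/H) * sqrt((H+P)/P)
Base EOQ = sqrt(2*16281*73/4.5) = 726.79 units
Correction = sqrt((4.5+19.5)/19.5) = 1.1094
EOQ* = 726.79 * 1.1094 = 806.3 units

806.3 units


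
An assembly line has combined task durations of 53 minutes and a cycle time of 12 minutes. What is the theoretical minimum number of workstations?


Formula: N_min = ceil(Sum of Task Times / Cycle Time)
N_min = ceil(53 min / 12 min) = ceil(4.4167)
N_min = 5 stations

5


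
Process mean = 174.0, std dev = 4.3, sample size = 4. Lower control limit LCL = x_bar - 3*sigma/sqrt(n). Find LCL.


LCL = 174.0 - 3 * 4.3 / sqrt(4)

167.55


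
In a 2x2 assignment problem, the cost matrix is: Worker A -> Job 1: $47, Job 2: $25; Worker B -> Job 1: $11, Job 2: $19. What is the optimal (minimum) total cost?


Option 1: A->1 + B->2 = $47 + $19 = $66
Option 2: A->2 + B->1 = $25 + $11 = $36
Min cost = min($66, $36) = $36

$36


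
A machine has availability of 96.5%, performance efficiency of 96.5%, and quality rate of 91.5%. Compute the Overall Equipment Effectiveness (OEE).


Formula: OEE = Availability * Performance * Quality / 10000
A * P = 96.5% * 96.5% / 100 = 93.12%
OEE = 93.12% * 91.5% / 100 = 85.2%

85.2%


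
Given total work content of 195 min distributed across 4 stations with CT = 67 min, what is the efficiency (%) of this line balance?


Formula: Efficiency = Sum of Task Times / (N_stations * CT) * 100
Total station capacity = 4 stations * 67 min = 268 min
Efficiency = 195 / 268 * 100 = 72.8%

72.8%


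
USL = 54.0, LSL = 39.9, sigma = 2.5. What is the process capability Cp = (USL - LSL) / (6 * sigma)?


Cp = (54.0 - 39.9) / (6 * 2.5)

0.94


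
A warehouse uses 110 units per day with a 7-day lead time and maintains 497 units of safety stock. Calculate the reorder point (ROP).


Formula: ROP = (Daily Demand * Lead Time) + Safety Stock
Demand during lead time = 110 * 7 = 770 units
ROP = 770 + 497 = 1267 units

1267 units


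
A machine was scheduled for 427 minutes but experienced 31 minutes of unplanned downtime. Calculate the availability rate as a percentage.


Formula: Availability = (Planned Time - Downtime) / Planned Time * 100
Uptime = 427 - 31 = 396 min
Availability = 396 / 427 * 100 = 92.7%

92.7%


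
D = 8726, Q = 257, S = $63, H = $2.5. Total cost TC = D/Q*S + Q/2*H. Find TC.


TC = 8726/257 * 63 + 257/2 * 2.5

$2460.31


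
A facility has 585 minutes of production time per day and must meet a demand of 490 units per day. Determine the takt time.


Formula: Takt Time = Available Production Time / Customer Demand
Takt = 585 min/day / 490 units/day
Takt = 1.19 min/unit

1.19 min/unit


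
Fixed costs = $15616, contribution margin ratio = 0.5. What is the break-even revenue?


Formula: BER = Fixed Costs / Contribution Margin Ratio
BER = $15616 / 0.5
BER = $31232.00 (to the nearest cent)

$31232.00


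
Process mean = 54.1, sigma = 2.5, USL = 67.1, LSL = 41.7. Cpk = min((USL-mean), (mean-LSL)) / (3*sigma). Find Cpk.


Cpu = (67.1 - 54.1) / (3 * 2.5) = 1.73
Cpl = (54.1 - 41.7) / (3 * 2.5) = 1.65
Cpk = min(1.73, 1.65) = 1.65

1.65


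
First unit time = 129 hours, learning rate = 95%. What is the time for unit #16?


Formula: T_n = T_1 * (learning_rate)^(log2(n)) where learning_rate = rate/100
Doublings = log2(16) = 4
T_n = 129 * 0.95^4
T_n = 129 * 0.8145 = 105.1 hours

105.1 hours


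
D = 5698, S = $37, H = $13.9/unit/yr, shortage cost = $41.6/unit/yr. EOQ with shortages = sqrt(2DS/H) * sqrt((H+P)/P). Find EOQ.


Formula: EOQ* = sqrt(2DS/H) * sqrt((H+P)/P)
Base EOQ = sqrt(2*5698*37/13.9) = 174.17 units
Correction = sqrt((13.9+41.6)/41.6) = 1.15505
EOQ* = 174.17 * 1.15505 = 201.2 units

201.2 units


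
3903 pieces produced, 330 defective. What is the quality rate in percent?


Formula: Quality Rate = Good Pieces / Total Pieces * 100
Good pieces = 3903 - 330 = 3573
QR = 3573 / 3903 * 100 = 91.5%

91.5%


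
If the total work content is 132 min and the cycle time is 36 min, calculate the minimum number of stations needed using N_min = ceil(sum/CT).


Formula: N_min = ceil(Sum of Task Times / Cycle Time)
N_min = ceil(132 min / 36 min) = ceil(3.6667)
N_min = 4 stations

4


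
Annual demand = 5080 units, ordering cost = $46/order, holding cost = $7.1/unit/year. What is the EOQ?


Formula: EOQ = sqrt(2 * D * S / H)
Numerator: 2 * 5080 * 46 = 467360
2DS/H = 467360 / 7.1 = 65825.4
EOQ = sqrt(65825.4) = 256.6 units

256.6 units


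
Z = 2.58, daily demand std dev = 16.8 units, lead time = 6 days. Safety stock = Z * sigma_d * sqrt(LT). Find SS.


Formula: SS = z * sigma_d * sqrt(LT)
sqrt(LT) = sqrt(6) = 2.4495
SS = 2.58 * 16.8 * 2.4495
SS = 106.2 units

106.2 units


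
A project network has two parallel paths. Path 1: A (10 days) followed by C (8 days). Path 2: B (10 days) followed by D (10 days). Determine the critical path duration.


Path 1 = 10 + 8 = 18 days
Path 2 = 10 + 10 = 20 days
Duration = max(18, 20) = 20 days

20 days


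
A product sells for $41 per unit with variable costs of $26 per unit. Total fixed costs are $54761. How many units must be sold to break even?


Formula: BEQ = Fixed Costs / (Price - Variable Cost)
Contribution margin = $41 - $26 = $15/unit
BEQ = ceil($54761 / $15/unit) = ceil(3650.73) = 3651 units

3651 units


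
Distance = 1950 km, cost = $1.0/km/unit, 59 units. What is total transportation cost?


TC = dist * cost * units = 1950 * 1.0 * 59 = $115050.00

$115050.00


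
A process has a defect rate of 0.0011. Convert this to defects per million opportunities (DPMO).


DPMO = defect_rate * 1000000 = 0.0011 * 1000000

1100


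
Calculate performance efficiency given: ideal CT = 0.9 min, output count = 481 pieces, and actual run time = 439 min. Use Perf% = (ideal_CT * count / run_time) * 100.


Formula: Performance = (Ideal CT * Total Count) / Run Time * 100
Ideal output time = 0.9 * 481 = 432.9 min
Performance = 432.9 / 439 * 100 = 98.6%

98.6%


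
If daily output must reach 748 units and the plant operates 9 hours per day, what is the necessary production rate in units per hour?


Formula: Production Rate = Daily Demand / Available Hours
Rate = 748 units/day / 9 hours/day
Rate = 83.1 units/hour

83.1 units/hour


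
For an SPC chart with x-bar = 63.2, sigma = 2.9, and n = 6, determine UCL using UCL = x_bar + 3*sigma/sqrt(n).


UCL = 63.2 + 3 * 2.9 / sqrt(6)

66.75


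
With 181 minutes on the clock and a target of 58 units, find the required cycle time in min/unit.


Formula: CT = Available Time / Number of Units
CT = 181 min / 58 units
CT = 3.12 min/unit

3.12 min/unit


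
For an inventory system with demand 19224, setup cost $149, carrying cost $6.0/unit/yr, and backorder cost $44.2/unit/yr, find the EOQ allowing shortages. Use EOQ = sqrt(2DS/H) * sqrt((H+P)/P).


Formula: EOQ* = sqrt(2DS/H) * sqrt((H+P)/P)
Base EOQ = sqrt(2*19224*149/6.0) = 977.13 units
Correction = sqrt((6.0+44.2)/44.2) = 1.06571
EOQ* = 977.13 * 1.06571 = 1041.3 units

1041.3 units


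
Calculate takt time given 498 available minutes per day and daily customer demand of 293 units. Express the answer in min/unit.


Formula: Takt Time = Available Production Time / Customer Demand
Takt = 498 min/day / 293 units/day
Takt = 1.7 min/unit

1.7 min/unit


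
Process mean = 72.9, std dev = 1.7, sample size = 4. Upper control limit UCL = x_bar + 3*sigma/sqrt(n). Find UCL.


UCL = 72.9 + 3 * 1.7 / sqrt(4)

75.45


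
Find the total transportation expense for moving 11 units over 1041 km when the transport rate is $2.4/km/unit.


TC = dist * cost * units = 1041 * 2.4 * 11 = $27482.40

$27482.40


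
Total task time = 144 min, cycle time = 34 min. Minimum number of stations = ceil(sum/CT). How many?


Formula: N_min = ceil(Sum of Task Times / Cycle Time)
N_min = ceil(144 min / 34 min) = ceil(4.2353)
N_min = 5 stations

5


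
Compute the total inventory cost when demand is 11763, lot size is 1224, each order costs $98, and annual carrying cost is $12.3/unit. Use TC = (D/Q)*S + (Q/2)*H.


TC = 11763/1224 * 98 + 1224/2 * 12.3

$8469.41


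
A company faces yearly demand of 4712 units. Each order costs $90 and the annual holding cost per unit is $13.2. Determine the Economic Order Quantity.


Formula: EOQ = sqrt(2 * D * S / H)
Numerator: 2 * 4712 * 90 = 848160
2DS/H = 848160 / 13.2 = 64254.5
EOQ = sqrt(64254.5) = 253.5 units

253.5 units


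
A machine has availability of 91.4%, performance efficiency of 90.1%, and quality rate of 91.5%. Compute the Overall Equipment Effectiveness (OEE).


Formula: OEE = Availability * Performance * Quality / 10000
A * P = 91.4% * 90.1% / 100 = 82.35%
OEE = 82.35% * 91.5% / 100 = 75.4%

75.4%


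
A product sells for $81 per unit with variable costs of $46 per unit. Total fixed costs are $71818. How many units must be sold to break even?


Formula: BEQ = Fixed Costs / (Price - Variable Cost)
Contribution margin = $81 - $46 = $35/unit
BEQ = ceil($71818 / $35/unit) = ceil(2051.94) = 2052 units

2052 units


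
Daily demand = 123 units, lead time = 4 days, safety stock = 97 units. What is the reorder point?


Formula: ROP = (Daily Demand * Lead Time) + Safety Stock
Demand during lead time = 123 * 4 = 492 units
ROP = 492 + 97 = 589 units

589 units


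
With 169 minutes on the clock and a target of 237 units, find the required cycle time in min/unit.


Formula: CT = Available Time / Number of Units
CT = 169 min / 237 units
CT = 0.71 min/unit

0.71 min/unit


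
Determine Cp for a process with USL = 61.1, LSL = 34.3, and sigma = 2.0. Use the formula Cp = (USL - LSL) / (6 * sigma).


Cp = (61.1 - 34.3) / (6 * 2.0)

2.23


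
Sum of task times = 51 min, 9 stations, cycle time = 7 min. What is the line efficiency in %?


Formula: Efficiency = Sum of Task Times / (N_stations * CT) * 100
Total station capacity = 9 stations * 7 min = 63 min
Efficiency = 51 / 63 * 100 = 81.0%

81.0%


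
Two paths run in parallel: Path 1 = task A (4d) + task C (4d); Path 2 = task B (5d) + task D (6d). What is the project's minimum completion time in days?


Path 1 = 4 + 4 = 8 days
Path 2 = 5 + 6 = 11 days
Duration = max(8, 11) = 11 days

11 days


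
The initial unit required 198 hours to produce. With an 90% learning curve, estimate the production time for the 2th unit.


Formula: T_n = T_1 * (learning_rate)^(log2(n)) where learning_rate = rate/100
Doublings = log2(2) = 1
T_n = 198 * 0.9^1
T_n = 198 * 0.9 = 178.2 hours

178.2 hours


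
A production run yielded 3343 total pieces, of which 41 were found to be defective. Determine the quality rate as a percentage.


Formula: Quality Rate = Good Pieces / Total Pieces * 100
Good pieces = 3343 - 41 = 3302
QR = 3302 / 3343 * 100 = 98.8%

98.8%


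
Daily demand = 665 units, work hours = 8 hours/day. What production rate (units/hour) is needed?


Formula: Production Rate = Daily Demand / Available Hours
Rate = 665 units/day / 8 hours/day
Rate = 83.1 units/hour

83.1 units/hour


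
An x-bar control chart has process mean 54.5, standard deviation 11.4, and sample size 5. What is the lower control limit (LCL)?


LCL = 54.5 - 3 * 11.4 / sqrt(5)

39.21


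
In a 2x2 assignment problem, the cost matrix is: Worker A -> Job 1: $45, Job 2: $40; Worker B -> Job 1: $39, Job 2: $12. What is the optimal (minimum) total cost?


Option 1: A->1 + B->2 = $45 + $12 = $57
Option 2: A->2 + B->1 = $40 + $39 = $79
Min cost = min($57, $79) = $57

$57


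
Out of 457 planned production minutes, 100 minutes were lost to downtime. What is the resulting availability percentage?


Formula: Availability = (Planned Time - Downtime) / Planned Time * 100
Uptime = 457 - 100 = 357 min
Availability = 357 / 457 * 100 = 78.1%

78.1%


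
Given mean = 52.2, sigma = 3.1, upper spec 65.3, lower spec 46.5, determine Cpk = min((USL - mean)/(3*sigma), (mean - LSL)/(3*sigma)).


Cpu = (65.3 - 52.2) / (3 * 3.1) = 1.41
Cpl = (52.2 - 46.5) / (3 * 3.1) = 0.61
Cpk = min(1.41, 0.61) = 0.61

0.61


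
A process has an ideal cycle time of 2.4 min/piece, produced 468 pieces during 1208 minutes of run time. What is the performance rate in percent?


Formula: Performance = (Ideal CT * Total Count) / Run Time * 100
Ideal output time = 2.4 * 468 = 1123.2 min
Performance = 1123.2 / 1208 * 100 = 93.0%

93.0%


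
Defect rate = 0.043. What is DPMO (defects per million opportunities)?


DPMO = defect_rate * 1000000 = 0.043 * 1000000

43000


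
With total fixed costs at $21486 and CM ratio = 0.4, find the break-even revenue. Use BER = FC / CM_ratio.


Formula: BER = Fixed Costs / Contribution Margin Ratio
BER = $21486 / 0.4
BER = $53715.00 (to the nearest cent)

$53715.00


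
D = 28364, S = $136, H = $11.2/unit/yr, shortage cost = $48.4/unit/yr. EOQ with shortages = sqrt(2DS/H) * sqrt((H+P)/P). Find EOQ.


Formula: EOQ* = sqrt(2DS/H) * sqrt((H+P)/P)
Base EOQ = sqrt(2*28364*136/11.2) = 829.96 units
Correction = sqrt((11.2+48.4)/48.4) = 1.10969
EOQ* = 829.96 * 1.10969 = 921.0 units

921.0 units


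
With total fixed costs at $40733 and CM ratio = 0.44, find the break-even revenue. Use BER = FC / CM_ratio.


Formula: BER = Fixed Costs / Contribution Margin Ratio
BER = $40733 / 0.44
BER = $92575.00 (to the nearest cent)

$92575.00


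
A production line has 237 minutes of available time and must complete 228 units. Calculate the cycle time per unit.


Formula: CT = Available Time / Number of Units
CT = 237 min / 228 units
CT = 1.04 min/unit

1.04 min/unit


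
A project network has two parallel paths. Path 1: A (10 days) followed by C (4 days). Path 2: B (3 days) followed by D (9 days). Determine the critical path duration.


Path 1 = 10 + 4 = 14 days
Path 2 = 3 + 9 = 12 days
Duration = max(14, 12) = 14 days

14 days


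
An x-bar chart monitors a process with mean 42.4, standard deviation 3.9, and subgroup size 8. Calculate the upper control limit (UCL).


UCL = 42.4 + 3 * 3.9 / sqrt(8)

46.54


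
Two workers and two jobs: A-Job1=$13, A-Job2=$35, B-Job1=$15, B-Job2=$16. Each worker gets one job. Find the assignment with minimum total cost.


Option 1: A->1 + B->2 = $13 + $16 = $29
Option 2: A->2 + B->1 = $35 + $15 = $50
Min cost = min($29, $50) = $29

$29


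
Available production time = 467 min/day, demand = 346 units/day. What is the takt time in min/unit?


Formula: Takt Time = Available Production Time / Customer Demand
Takt = 467 min/day / 346 units/day
Takt = 1.35 min/unit

1.35 min/unit


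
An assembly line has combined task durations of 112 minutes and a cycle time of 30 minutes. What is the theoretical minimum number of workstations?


Formula: N_min = ceil(Sum of Task Times / Cycle Time)
N_min = ceil(112 min / 30 min) = ceil(3.7333)
N_min = 4 stations

4


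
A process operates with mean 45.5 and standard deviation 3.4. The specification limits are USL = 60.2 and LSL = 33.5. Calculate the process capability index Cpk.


Cpu = (60.2 - 45.5) / (3 * 3.4) = 1.44
Cpl = (45.5 - 33.5) / (3 * 3.4) = 1.18
Cpk = min(1.44, 1.18) = 1.18

1.18


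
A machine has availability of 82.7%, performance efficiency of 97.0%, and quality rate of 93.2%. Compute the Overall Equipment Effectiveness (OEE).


Formula: OEE = Availability * Performance * Quality / 10000
A * P = 82.7% * 97.0% / 100 = 80.22%
OEE = 80.22% * 93.2% / 100 = 74.8%

74.8%


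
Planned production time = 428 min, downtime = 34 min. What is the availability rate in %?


Formula: Availability = (Planned Time - Downtime) / Planned Time * 100
Uptime = 428 - 34 = 394 min
Availability = 394 / 428 * 100 = 92.1%

92.1%


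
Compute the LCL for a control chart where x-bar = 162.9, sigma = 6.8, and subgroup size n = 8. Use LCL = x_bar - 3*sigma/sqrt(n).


LCL = 162.9 - 3 * 6.8 / sqrt(8)

155.69


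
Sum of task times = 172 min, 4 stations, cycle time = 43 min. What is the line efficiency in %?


Formula: Efficiency = Sum of Task Times / (N_stations * CT) * 100
Total station capacity = 4 stations * 43 min = 172 min
Efficiency = 172 / 172 * 100 = 100.0%

100.0%


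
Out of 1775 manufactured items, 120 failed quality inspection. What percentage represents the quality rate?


Formula: Quality Rate = Good Pieces / Total Pieces * 100
Good pieces = 1775 - 120 = 1655
QR = 1655 / 1775 * 100 = 93.2%

93.2%


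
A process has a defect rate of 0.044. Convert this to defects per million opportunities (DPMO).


DPMO = defect_rate * 1000000 = 0.044 * 1000000

44000


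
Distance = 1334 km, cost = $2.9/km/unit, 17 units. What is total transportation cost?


TC = dist * cost * units = 1334 * 2.9 * 17 = $65766.20

$65766.20


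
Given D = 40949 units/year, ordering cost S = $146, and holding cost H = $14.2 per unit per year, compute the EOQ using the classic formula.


Formula: EOQ = sqrt(2 * D * S / H)
Numerator: 2 * 40949 * 146 = 11957108
2DS/H = 11957108 / 14.2 = 842049.9
EOQ = sqrt(842049.9) = 917.6 units

917.6 units


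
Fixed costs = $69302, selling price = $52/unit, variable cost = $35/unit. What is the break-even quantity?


Formula: BEQ = Fixed Costs / (Price - Variable Cost)
Contribution margin = $52 - $35 = $17/unit
BEQ = ceil($69302 / $17/unit) = ceil(4076.59) = 4077 units

4077 units


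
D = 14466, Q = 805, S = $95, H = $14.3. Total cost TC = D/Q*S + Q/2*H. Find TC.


TC = 14466/805 * 95 + 805/2 * 14.3

$7462.92


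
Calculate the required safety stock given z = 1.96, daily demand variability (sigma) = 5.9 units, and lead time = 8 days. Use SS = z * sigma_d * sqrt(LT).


Formula: SS = z * sigma_d * sqrt(LT)
sqrt(LT) = sqrt(8) = 2.8284
SS = 1.96 * 5.9 * 2.8284
SS = 32.7 units

32.7 units


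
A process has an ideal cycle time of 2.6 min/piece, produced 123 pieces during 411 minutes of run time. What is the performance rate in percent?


Formula: Performance = (Ideal CT * Total Count) / Run Time * 100
Ideal output time = 2.6 * 123 = 319.8 min
Performance = 319.8 / 411 * 100 = 77.8%

77.8%


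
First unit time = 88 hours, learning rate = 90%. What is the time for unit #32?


Formula: T_n = T_1 * (learning_rate)^(log2(n)) where learning_rate = rate/100
Doublings = log2(32) = 5
T_n = 88 * 0.9^5
T_n = 88 * 0.5905 = 52.0 hours

52.0 hours


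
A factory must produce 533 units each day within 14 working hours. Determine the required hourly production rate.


Formula: Production Rate = Daily Demand / Available Hours
Rate = 533 units/day / 14 hours/day
Rate = 38.1 units/hour

38.1 units/hour


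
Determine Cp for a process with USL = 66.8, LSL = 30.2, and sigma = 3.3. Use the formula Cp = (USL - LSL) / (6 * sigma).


Cp = (66.8 - 30.2) / (6 * 3.3)

1.85


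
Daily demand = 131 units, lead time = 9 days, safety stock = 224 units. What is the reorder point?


Formula: ROP = (Daily Demand * Lead Time) + Safety Stock
Demand during lead time = 131 * 9 = 1179 units
ROP = 1179 + 224 = 1403 units

1403 units


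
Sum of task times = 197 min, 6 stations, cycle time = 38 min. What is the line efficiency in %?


Formula: Efficiency = Sum of Task Times / (N_stations * CT) * 100
Total station capacity = 6 stations * 38 min = 228 min
Efficiency = 197 / 228 * 100 = 86.4%

86.4%


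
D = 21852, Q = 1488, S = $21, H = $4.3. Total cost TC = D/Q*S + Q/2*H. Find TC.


TC = 21852/1488 * 21 + 1488/2 * 4.3

$3507.60


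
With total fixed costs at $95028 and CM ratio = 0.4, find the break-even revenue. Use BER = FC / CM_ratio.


Formula: BER = Fixed Costs / Contribution Margin Ratio
BER = $95028 / 0.4
BER = $237570.00 (to the nearest cent)

$237570.00


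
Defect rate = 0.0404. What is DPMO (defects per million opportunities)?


DPMO = defect_rate * 1000000 = 0.0404 * 1000000

40400


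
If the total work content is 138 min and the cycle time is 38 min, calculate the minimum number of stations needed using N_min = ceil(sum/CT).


Formula: N_min = ceil(Sum of Task Times / Cycle Time)
N_min = ceil(138 min / 38 min) = ceil(3.6316)
N_min = 4 stations

4


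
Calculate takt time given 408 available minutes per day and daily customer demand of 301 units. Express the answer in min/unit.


Formula: Takt Time = Available Production Time / Customer Demand
Takt = 408 min/day / 301 units/day
Takt = 1.36 min/unit

1.36 min/unit


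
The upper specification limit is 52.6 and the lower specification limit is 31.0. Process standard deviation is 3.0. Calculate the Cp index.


Cp = (52.6 - 31.0) / (6 * 3.0)

1.2


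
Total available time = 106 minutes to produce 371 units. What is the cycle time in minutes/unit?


Formula: CT = Available Time / Number of Units
CT = 106 min / 371 units
CT = 0.29 min/unit

0.29 min/unit


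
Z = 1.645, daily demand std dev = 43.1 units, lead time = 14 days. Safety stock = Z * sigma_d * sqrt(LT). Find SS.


Formula: SS = z * sigma_d * sqrt(LT)
sqrt(LT) = sqrt(14) = 3.7417
SS = 1.645 * 43.1 * 3.7417
SS = 265.3 units

265.3 units


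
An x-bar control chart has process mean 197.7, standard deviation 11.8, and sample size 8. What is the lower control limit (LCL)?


LCL = 197.7 - 3 * 11.8 / sqrt(8)

185.18


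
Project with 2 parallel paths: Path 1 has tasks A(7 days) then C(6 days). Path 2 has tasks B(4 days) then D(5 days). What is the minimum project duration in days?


Path 1 = 7 + 6 = 13 days
Path 2 = 4 + 5 = 9 days
Duration = max(13, 9) = 13 days

13 days


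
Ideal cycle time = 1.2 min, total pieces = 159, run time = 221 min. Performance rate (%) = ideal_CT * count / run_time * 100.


Formula: Performance = (Ideal CT * Total Count) / Run Time * 100
Ideal output time = 1.2 * 159 = 190.8 min
Performance = 190.8 / 221 * 100 = 86.3%

86.3%


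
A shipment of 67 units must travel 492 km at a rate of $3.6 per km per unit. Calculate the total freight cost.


TC = dist * cost * units = 492 * 3.6 * 67 = $118670.40

$118670.40


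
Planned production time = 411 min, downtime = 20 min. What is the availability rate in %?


Formula: Availability = (Planned Time - Downtime) / Planned Time * 100
Uptime = 411 - 20 = 391 min
Availability = 391 / 411 * 100 = 95.1%

95.1%


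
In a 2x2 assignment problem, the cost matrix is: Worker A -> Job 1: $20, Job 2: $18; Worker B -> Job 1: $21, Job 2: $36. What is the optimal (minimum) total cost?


Option 1: A->1 + B->2 = $20 + $36 = $56
Option 2: A->2 + B->1 = $18 + $21 = $39
Min cost = min($56, $39) = $39

$39


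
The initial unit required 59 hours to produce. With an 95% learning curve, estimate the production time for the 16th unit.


Formula: T_n = T_1 * (learning_rate)^(log2(n)) where learning_rate = rate/100
Doublings = log2(16) = 4
T_n = 59 * 0.95^4
T_n = 59 * 0.8145 = 48.1 hours

48.1 hours


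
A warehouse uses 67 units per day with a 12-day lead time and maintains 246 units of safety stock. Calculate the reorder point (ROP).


Formula: ROP = (Daily Demand * Lead Time) + Safety Stock
Demand during lead time = 67 * 12 = 804 units
ROP = 804 + 246 = 1050 units

1050 units


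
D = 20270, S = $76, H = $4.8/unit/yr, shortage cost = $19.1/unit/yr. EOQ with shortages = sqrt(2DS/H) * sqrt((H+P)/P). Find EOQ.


Formula: EOQ* = sqrt(2DS/H) * sqrt((H+P)/P)
Base EOQ = sqrt(2*20270*76/4.8) = 801.18 units
Correction = sqrt((4.8+19.1)/19.1) = 1.11862
EOQ* = 801.18 * 1.11862 = 896.2 units

896.2 units


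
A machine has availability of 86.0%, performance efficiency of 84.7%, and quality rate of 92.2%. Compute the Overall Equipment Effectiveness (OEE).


Formula: OEE = Availability * Performance * Quality / 10000
A * P = 86.0% * 84.7% / 100 = 72.84%
OEE = 72.84% * 92.2% / 100 = 67.2%

67.2%


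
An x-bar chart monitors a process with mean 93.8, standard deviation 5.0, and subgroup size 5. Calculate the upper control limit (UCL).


UCL = 93.8 + 3 * 5.0 / sqrt(5)

100.51


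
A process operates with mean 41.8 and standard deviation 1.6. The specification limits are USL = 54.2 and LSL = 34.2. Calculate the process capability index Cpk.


Cpu = (54.2 - 41.8) / (3 * 1.6) = 2.58
Cpl = (41.8 - 34.2) / (3 * 1.6) = 1.58
Cpk = min(2.58, 1.58) = 1.58

1.58


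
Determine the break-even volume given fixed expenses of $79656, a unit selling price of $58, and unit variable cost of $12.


Formula: BEQ = Fixed Costs / (Price - Variable Cost)
Contribution margin = $58 - $12 = $46/unit
BEQ = ceil($79656 / $46/unit) = ceil(1731.65) = 1732 units

1732 units


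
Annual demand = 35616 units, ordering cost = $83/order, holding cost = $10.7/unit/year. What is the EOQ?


Formula: EOQ = sqrt(2 * D * S / H)
Numerator: 2 * 35616 * 83 = 5912256
2DS/H = 5912256 / 10.7 = 552547.3
EOQ = sqrt(552547.3) = 743.3 units

743.3 units


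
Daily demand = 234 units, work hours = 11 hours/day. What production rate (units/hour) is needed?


Formula: Production Rate = Daily Demand / Available Hours
Rate = 234 units/day / 11 hours/day
Rate = 21.3 units/hour

21.3 units/hour


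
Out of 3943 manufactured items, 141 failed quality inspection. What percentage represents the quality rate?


Formula: Quality Rate = Good Pieces / Total Pieces * 100
Good pieces = 3943 - 141 = 3802
QR = 3802 / 3943 * 100 = 96.4%

96.4%


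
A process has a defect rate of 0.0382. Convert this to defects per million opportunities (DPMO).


DPMO = defect_rate * 1000000 = 0.0382 * 1000000

38200


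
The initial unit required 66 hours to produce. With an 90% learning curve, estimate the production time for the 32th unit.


Formula: T_n = T_1 * (learning_rate)^(log2(n)) where learning_rate = rate/100
Doublings = log2(32) = 5
T_n = 66 * 0.9^5
T_n = 66 * 0.5905 = 39.0 hours

39.0 hours


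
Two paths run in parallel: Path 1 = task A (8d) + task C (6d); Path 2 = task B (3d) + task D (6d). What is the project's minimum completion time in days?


Path 1 = 8 + 6 = 14 days
Path 2 = 3 + 6 = 9 days
Duration = max(14, 9) = 14 days

14 days


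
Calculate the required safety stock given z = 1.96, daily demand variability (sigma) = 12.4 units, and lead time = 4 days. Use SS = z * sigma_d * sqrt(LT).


Formula: SS = z * sigma_d * sqrt(LT)
sqrt(LT) = sqrt(4) = 2.0
SS = 1.96 * 12.4 * 2.0
SS = 48.6 units

48.6 units


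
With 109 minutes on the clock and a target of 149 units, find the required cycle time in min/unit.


Formula: CT = Available Time / Number of Units
CT = 109 min / 149 units
CT = 0.73 min/unit

0.73 min/unit


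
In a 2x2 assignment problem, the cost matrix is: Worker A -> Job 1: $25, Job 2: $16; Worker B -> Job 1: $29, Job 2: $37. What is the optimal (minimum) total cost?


Option 1: A->1 + B->2 = $25 + $37 = $62
Option 2: A->2 + B->1 = $16 + $29 = $45
Min cost = min($62, $45) = $45

$45


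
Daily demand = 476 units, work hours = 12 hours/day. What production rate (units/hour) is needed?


Formula: Production Rate = Daily Demand / Available Hours
Rate = 476 units/day / 12 hours/day
Rate = 39.7 units/hour

39.7 units/hour


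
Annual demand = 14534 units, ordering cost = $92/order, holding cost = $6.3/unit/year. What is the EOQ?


Formula: EOQ = sqrt(2 * D * S / H)
Numerator: 2 * 14534 * 92 = 2674256
2DS/H = 2674256 / 6.3 = 424485.1
EOQ = sqrt(424485.1) = 651.5 units

651.5 units


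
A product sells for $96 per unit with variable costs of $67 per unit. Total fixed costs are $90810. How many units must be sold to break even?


Formula: BEQ = Fixed Costs / (Price - Variable Cost)
Contribution margin = $96 - $67 = $29/unit
BEQ = ceil($90810 / $29/unit) = ceil(3131.38) = 3132 units

3132 units


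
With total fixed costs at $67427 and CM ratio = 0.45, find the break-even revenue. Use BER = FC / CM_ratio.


Formula: BER = Fixed Costs / Contribution Margin Ratio
BER = $67427 / 0.45
BER = $149837.78 (to the nearest cent)

$149837.78


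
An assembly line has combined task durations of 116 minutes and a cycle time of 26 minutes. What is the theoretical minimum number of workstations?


Formula: N_min = ceil(Sum of Task Times / Cycle Time)
N_min = ceil(116 min / 26 min) = ceil(4.4615)
N_min = 5 stations

5


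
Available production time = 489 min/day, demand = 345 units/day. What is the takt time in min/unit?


Formula: Takt Time = Available Production Time / Customer Demand
Takt = 489 min/day / 345 units/day
Takt = 1.42 min/unit

1.42 min/unit


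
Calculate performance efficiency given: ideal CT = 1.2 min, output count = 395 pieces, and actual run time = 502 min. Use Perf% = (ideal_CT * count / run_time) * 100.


Formula: Performance = (Ideal CT * Total Count) / Run Time * 100
Ideal output time = 1.2 * 395 = 474.0 min
Performance = 474.0 / 502 * 100 = 94.4%

94.4%


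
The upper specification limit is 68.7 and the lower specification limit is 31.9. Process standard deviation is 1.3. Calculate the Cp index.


Cp = (68.7 - 31.9) / (6 * 1.3)

4.72


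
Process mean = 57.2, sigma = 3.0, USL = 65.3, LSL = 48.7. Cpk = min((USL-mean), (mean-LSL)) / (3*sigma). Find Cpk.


Cpu = (65.3 - 57.2) / (3 * 3.0) = 0.9
Cpl = (57.2 - 48.7) / (3 * 3.0) = 0.94
Cpk = min(0.9, 0.94) = 0.9

0.9


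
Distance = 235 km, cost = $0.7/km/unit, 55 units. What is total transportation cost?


TC = dist * cost * units = 235 * 0.7 * 55 = $9047.50

$9047.50


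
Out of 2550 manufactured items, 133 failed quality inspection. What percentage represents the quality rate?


Formula: Quality Rate = Good Pieces / Total Pieces * 100
Good pieces = 2550 - 133 = 2417
QR = 2417 / 2550 * 100 = 94.8%

94.8%


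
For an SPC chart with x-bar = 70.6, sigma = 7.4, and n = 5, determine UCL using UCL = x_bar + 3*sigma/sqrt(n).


UCL = 70.6 + 3 * 7.4 / sqrt(5)

80.53


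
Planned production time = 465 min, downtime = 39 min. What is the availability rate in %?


Formula: Availability = (Planned Time - Downtime) / Planned Time * 100
Uptime = 465 - 39 = 426 min
Availability = 426 / 465 * 100 = 91.6%

91.6%


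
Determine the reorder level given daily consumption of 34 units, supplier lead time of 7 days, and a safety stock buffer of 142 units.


Formula: ROP = (Daily Demand * Lead Time) + Safety Stock
Demand during lead time = 34 * 7 = 238 units
ROP = 238 + 142 = 380 units

380 units


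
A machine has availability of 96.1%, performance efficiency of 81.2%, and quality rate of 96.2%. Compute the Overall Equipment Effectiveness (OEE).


Formula: OEE = Availability * Performance * Quality / 10000
A * P = 96.1% * 81.2% / 100 = 78.03%
OEE = 78.03% * 96.2% / 100 = 75.1%

75.1%


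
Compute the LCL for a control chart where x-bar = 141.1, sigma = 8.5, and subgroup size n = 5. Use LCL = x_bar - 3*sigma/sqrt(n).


LCL = 141.1 - 3 * 8.5 / sqrt(5)

129.7


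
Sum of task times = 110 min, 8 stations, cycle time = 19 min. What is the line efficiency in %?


Formula: Efficiency = Sum of Task Times / (N_stations * CT) * 100
Total station capacity = 8 stations * 19 min = 152 min
Efficiency = 110 / 152 * 100 = 72.4%

72.4%


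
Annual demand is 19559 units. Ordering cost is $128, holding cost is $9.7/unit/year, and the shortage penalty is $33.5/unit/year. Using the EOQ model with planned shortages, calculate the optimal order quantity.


Formula: EOQ* = sqrt(2DS/H) * sqrt((H+P)/P)
Base EOQ = sqrt(2*19559*128/9.7) = 718.47 units
Correction = sqrt((9.7+33.5)/33.5) = 1.13558
EOQ* = 718.47 * 1.13558 = 815.9 units

815.9 units


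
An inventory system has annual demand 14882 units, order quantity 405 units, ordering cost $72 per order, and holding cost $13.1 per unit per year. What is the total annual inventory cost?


TC = 14882/405 * 72 + 405/2 * 13.1

$5298.44
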